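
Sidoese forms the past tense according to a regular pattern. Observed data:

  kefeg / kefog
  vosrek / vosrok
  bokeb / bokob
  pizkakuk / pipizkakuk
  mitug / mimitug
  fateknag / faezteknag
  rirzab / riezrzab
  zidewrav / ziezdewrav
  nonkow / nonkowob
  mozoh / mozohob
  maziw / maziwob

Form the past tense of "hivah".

"hivah" has last vowel 'a'. The stems whose last vowel is 'a' (fateknag → faezteknag, rirzab → riezrzab, zidewrav → ziezdewrav) insert -ez- after the first vowel.
The other patterns: stems whose last vowel is 'e' change the last vowel to 'o'; stems whose last vowel is 'u' repeat the first consonant+vowel as a prefix; stems whose last vowel is 'i' or 'o' add -ob.
So hivah → hiezvah.

hiezvah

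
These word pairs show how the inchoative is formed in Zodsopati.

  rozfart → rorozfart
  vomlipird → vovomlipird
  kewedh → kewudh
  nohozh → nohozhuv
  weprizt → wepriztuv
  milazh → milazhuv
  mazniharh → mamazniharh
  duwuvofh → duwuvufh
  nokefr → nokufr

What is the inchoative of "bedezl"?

milazh and mazniharh both end in -h yet inflect differently (milazhuv, mamazniharh), so the final letter is not what conditions the rule; the second-to-last letter is.
"bedezl" has second-to-last letter 'z'. The stems whose second-to-last letter is 'z' (weprizt → wepriztuv, milazh → milazhuv, nohozh → nohozhuv) add -uv.
The other patterns: stems whose second-to-last letter is 'r' repeat the first consonant+vowel as a prefix; stems whose second-to-last letter is 'd' or 'f' change the last vowel to 'u'.
So bedezl → bedezluv.

bedezluv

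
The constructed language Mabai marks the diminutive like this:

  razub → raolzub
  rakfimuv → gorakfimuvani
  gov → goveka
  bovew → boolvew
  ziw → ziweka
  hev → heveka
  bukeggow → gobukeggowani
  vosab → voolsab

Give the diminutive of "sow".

soweka

ziw and bovew both end in -w yet inflect differently (ziweka, boolvew), so the final letter is not what conditions the rule; the number of vowels is.
"sow" has 1 vowel. The stems with 1 vowel (ziw → ziweka, hev → heveka, gov → goveka) add -eka.
So sow → soweka.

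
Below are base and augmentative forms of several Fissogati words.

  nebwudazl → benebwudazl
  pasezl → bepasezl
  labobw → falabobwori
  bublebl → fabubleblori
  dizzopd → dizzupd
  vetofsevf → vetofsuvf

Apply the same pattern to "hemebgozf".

behemebgozf

nebwudazl and bublebl both end in -l yet inflect differently (benebwudazl, fabubleblori), so the final letter is not what conditions the rule; the second-to-last letter is.
"hemebgozf" has second-to-last letter 'z'. The stems whose second-to-last letter is 'z' (nebwudazl → benebwudazl, pasezl → bepasezl) add the prefix be-.
The other patterns: stems whose second-to-last letter is 'b' add fa- … -ori around the stem; stems whose second-to-last letter is 'p' or 'v' change the last vowel to 'u'.
So hemebgozf → behemebgozf.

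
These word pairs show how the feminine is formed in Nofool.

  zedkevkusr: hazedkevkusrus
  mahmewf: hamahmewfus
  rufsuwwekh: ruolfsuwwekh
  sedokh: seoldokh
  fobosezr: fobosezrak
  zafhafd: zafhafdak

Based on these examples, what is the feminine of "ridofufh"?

zedkevkusr and fobosezr both end in -r yet inflect differently (hazedkevkusrus, fobosezrak), so the final letter is not what conditions the rule; the second-to-last letter is.
"ridofufh" has second-to-last letter 'f'. The one such stem in the data (zafhafd → zafhafdak) adds -ak, so the same rule applies.
So ridofufh → ridofufhak.

ridofufhak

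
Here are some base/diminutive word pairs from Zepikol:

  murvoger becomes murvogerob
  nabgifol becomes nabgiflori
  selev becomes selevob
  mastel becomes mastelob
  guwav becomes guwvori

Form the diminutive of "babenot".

babentori

selev and guwav both end in -v yet inflect differently (selevob, guwvori), so the final letter is not what conditions the rule; the last vowel is.
"babenot" has last vowel 'o'. The one such stem in the data (nabgifol → nabgiflori) deletes the last vowel and adds -ori (as does guwav), so the same rule applies.
The other pattern: stems whose last vowel is 'e' add -ob.
So babenot → babentori.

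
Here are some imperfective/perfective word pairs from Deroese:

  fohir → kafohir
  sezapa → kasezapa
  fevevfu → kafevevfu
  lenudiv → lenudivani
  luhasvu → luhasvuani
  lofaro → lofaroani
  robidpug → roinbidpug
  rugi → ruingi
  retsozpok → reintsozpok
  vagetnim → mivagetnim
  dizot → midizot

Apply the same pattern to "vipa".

fevevfu and luhasvu both end in -u yet inflect differently (kafevevfu, luhasvuani), so the final letter is not what conditions the rule; the first letter is.
"vipa" begins with v-. The one such stem in the data (vagetnim → mivagetnim) adds the prefix mi-, so the same rule applies.
So vipa → mivipa.

mivipa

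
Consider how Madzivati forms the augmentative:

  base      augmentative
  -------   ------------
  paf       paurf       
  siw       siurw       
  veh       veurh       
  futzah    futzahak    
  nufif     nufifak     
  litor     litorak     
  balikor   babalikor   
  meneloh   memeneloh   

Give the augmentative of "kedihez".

kekedihez

veh and futzah both end in -h yet inflect differently (veurh, futzahak), so the final letter is not what conditions the rule; the number of vowels is.
"kedihez" has 3 vowels. The stems with 3 vowels (balikor → babalikor, meneloh → memeneloh) repeat the first consonant+vowel as a prefix.
The other patterns: stems with 1 vowel insert -ur- after the first vowel; stems with 2 vowels add -ak.
So kedihez → kekedihez.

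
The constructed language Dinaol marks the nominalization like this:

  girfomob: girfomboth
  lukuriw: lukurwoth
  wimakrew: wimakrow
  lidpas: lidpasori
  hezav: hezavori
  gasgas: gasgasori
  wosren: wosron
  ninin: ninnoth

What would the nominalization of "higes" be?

"higes" has last vowel 'e'. The stems whose last vowel is 'e' (wosren → wosron, wimakrew → wimakrow) change the last vowel to 'o'.
The other patterns: stems whose last vowel is 'i' or 'o' delete the last vowel and add -oth; stems whose last vowel is 'a' add -ori.
So higes → higos.

higos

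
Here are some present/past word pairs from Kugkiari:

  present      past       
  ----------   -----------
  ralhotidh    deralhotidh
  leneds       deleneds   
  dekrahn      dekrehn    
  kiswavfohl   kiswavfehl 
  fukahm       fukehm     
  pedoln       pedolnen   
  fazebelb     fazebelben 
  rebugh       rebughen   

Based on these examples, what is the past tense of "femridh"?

dekrahn and pedoln both end in -n yet inflect differently (dekrehn, pedolnen), so the final letter is not what conditions the rule; the second-to-last letter is.
"femridh" has second-to-last letter 'd'. The stems whose second-to-last letter is 'd' (ralhotidh → deralhotidh, leneds → deleneds) add the prefix de-.
The other patterns: stems whose second-to-last letter is 'h' change the last vowel to 'e'; stems whose second-to-last letter is 'g' or 'l' add -en.
So femridh → defemridh.

defemridh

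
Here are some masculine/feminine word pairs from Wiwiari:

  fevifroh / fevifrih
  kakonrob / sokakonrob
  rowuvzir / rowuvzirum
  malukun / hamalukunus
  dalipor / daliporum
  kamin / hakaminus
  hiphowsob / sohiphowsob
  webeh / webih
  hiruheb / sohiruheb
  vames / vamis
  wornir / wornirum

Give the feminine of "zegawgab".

kamin and rowuvzir both have last vowel 'i' yet inflect differently (hakaminus, rowuvzirum), so the last vowel is not what conditions the rule; the final letter is.
"zegawgab" ends in -b. The stems ending in -b (kakonrob → sokakonrob, hiphowsob → sohiphowsob, hiruheb → sohiruheb) add the prefix so-.
So zegawgab → sozegawgab.

sozegawgab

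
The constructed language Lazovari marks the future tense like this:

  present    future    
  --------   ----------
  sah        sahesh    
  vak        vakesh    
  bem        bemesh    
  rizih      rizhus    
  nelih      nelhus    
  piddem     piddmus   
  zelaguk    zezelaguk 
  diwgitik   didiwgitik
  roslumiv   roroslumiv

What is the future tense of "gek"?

gekesh

sah and rizih both end in -h yet inflect differently (sahesh, rizhus), so the final letter is not what conditions the rule; the number of vowels is.
"gek" has 1 vowel. The stems with 1 vowel (sah → sahesh, vak → vakesh, bem → bemesh) add -esh.
So gek → gekesh.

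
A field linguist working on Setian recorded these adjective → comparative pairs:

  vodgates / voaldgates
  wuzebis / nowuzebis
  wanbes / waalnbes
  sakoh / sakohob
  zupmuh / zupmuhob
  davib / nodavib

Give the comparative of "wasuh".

wasuhob

"wasuh" has last vowel 'u'. The one such stem in the data (zupmuh → zupmuhob) adds -ob, so the same rule applies.
The other patterns: stems whose last vowel is 'i' add the prefix no-; stems whose last vowel is 'e' insert -al- after the first vowel.
So wasuh → wasuhob.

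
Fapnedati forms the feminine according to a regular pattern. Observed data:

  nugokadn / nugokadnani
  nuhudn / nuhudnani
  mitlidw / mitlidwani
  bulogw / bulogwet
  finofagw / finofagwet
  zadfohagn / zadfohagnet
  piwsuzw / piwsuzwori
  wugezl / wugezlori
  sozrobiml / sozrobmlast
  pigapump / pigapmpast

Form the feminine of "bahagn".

bahagnet

mitlidw and bulogw both end in -w yet inflect differently (mitlidwani, bulogwet), so the final letter is not what conditions the rule; the second-to-last letter is.
"bahagn" has second-to-last letter 'g'. The stems whose second-to-last letter is 'g' (bulogw → bulogwet, finofagw → finofagwet, zadfohagn → zadfohagnet) add -et.
The other patterns: stems whose second-to-last letter is 'd' add -ani; stems whose second-to-last letter is 'z' add -ori; stems whose second-to-last letter is 'm' delete the last vowel and add -ast.
So bahagn → bahagnet.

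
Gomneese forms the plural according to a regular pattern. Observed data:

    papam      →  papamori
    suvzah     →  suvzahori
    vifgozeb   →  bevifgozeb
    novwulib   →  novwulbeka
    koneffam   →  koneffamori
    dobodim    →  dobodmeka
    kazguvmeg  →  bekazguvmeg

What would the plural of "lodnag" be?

vifgozeb and novwulib both end in -b yet inflect differently (bevifgozeb, novwulbeka), so the final letter is not what conditions the rule; the last vowel is.
"lodnag" has last vowel 'a'. The stems whose last vowel is 'a' (papam → papamori, suvzah → suvzahori, koneffam → koneffamori) add -ori.
So lodnag → lodnagori.

lodnagori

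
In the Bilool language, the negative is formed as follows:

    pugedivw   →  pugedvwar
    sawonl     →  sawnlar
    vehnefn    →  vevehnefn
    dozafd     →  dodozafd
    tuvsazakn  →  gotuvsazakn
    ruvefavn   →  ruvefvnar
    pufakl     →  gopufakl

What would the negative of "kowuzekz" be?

gokowuzekz

tuvsazakn and ruvefavn both end in -n yet inflect differently (gotuvsazakn, ruvefvnar), so the final letter is not what conditions the rule; the second-to-last letter is.
"kowuzekz" has second-to-last letter 'k'. The stems whose second-to-last letter is 'k' (tuvsazakn → gotuvsazakn, pufakl → gopufakl) add the prefix go-.
The other patterns: stems whose second-to-last letter is 'n' or 'v' delete the last vowel and add -ar; stems whose second-to-last letter is 'f' repeat the first consonant+vowel as a prefix.
So kowuzekz → gokowuzekz.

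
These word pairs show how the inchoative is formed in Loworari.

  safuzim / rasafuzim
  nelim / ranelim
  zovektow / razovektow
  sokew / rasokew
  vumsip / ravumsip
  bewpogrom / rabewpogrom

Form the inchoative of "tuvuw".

ratuvuw

Every pair shown (safuzim → rasafuzim, nelim → ranelim, zovektow → razovektow, …) follows the same rule: add the prefix ra-.
So tuvuw → ratuvuw.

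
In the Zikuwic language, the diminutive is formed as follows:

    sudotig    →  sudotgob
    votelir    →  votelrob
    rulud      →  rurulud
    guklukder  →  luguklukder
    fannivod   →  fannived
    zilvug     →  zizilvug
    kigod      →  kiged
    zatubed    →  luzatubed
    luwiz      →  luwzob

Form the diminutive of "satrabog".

satrabeg

votelir and guklukder both end in -r yet inflect differently (votelrob, luguklukder), so the final letter is not what conditions the rule; the last vowel is.
"satrabog" has last vowel 'o'. The stems whose last vowel is 'o' (fannivod → fannived, kigod → kiged) change the last vowel to 'e'.
So satrabog → satrabeg.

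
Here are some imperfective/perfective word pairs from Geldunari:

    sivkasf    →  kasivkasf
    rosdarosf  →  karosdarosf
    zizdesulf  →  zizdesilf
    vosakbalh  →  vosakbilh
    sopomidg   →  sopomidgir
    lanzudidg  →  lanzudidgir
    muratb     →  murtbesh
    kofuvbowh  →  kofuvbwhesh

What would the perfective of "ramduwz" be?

ramdwzesh

sivkasf and zizdesulf both end in -f yet inflect differently (kasivkasf, zizdesilf), so the final letter is not what conditions the rule; the second-to-last letter is.
"ramduwz" has second-to-last letter 'w'. The one such stem in the data (kofuvbowh → kofuvbwhesh) deletes the last vowel and adds -esh (as does muratb), so the same rule applies.
So ramduwz → ramdwzesh.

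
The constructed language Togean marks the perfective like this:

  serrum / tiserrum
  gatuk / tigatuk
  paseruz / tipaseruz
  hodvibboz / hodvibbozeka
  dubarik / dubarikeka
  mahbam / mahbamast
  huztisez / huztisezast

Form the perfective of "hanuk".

tihanuk

paseruz and hodvibboz both end in -z yet inflect differently (tipaseruz, hodvibbozeka), so the final letter is not what conditions the rule; the last vowel is.
"hanuk" has last vowel 'u'. The stems whose last vowel is 'u' (serrum → tiserrum, gatuk → tigatuk, paseruz → tipaseruz) add the prefix ti-.
The other patterns: stems whose last vowel is 'i' or 'o' add -eka; stems whose last vowel is 'a' or 'e' add -ast.
So hanuk → tihanuk.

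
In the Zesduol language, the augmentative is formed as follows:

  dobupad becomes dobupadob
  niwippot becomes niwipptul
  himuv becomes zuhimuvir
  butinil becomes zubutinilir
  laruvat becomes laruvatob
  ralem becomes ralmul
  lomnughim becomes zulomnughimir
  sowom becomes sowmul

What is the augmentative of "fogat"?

"fogat" has last vowel 'a'. The stems whose last vowel is 'a' (laruvat → laruvatob, dobupad → dobupadob) add -ob.
So fogat → fogatob.

fogatob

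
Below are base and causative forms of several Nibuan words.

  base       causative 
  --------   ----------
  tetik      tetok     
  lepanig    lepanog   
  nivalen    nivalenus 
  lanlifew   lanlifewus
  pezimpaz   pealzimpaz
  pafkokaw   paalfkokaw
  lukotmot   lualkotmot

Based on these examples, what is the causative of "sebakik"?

sebakok

lanlifew and pafkokaw both end in -w yet inflect differently (lanlifewus, paalfkokaw), so the final letter is not what conditions the rule; the last vowel is.
"sebakik" has last vowel 'i'. The stems whose last vowel is 'i' (tetik → tetok, lepanig → lepanog) change the last vowel to 'o'.
The other patterns: stems whose last vowel is 'e' add -us; stems whose last vowel is 'a' or 'o' insert -al- after the first vowel.
So sebakik → sebakok.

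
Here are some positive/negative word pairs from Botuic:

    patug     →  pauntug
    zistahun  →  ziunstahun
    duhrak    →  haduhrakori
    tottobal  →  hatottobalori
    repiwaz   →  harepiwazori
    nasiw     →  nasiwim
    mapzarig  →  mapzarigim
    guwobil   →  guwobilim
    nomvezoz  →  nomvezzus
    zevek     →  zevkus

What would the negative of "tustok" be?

tustkus

patug and mapzarig both end in -g yet inflect differently (pauntug, mapzarigim), so the final letter is not what conditions the rule; the last vowel is.
"tustok" has last vowel 'o'. The one such stem in the data (nomvezoz → nomvezzus) deletes the last vowel and adds -us (as does zevek), so the same rule applies.
The other patterns: stems whose last vowel is 'u' insert -un- after the first vowel; stems whose last vowel is 'a' add ha- … -ori around the stem; stems whose last vowel is 'i' add -im.
So tustok → tustkus.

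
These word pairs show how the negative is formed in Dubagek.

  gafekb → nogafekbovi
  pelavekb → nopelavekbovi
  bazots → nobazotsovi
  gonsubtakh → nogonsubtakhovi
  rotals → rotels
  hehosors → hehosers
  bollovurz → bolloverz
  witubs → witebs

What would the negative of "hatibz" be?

hatebz

bazots and rotals both end in -s yet inflect differently (nobazotsovi, rotels), so the final letter is not what conditions the rule; the second-to-last letter is.
"hatibz" has second-to-last letter 'b'. The one such stem in the data (witubs → witebs) changes the last vowel to 'e' (as do rotals, hehosors), so the same rule applies.
So hatibz → hatebz.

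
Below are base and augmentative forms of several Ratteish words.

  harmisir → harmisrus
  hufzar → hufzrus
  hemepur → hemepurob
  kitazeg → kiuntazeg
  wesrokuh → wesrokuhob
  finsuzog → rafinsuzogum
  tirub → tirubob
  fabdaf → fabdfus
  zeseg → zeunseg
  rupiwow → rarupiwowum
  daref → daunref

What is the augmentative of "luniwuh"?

daref and fabdaf both end in -f yet inflect differently (daunref, fabdfus), so the final letter is not what conditions the rule; the last vowel is.
"luniwuh" has last vowel 'u'. The stems whose last vowel is 'u' (wesrokuh → wesrokuhob, hemepur → hemepurob, tirub → tirubob) add -ob.
The other patterns: stems whose last vowel is 'e' insert -un- after the first vowel; stems whose last vowel is 'a' or 'i' delete the last vowel and add -us; stems whose last vowel is 'o' add ra- … -um around the stem.
So luniwuh → luniwuhob.

luniwuhob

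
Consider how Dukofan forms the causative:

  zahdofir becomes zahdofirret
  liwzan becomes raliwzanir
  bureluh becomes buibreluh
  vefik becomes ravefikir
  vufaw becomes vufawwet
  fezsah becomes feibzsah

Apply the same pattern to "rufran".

rarufranir

fezsah and vufaw both have last vowel 'a' yet inflect differently (feibzsah, vufawwet), so the last vowel is not what conditions the rule; the final letter is.
"rufran" ends in -n. The one such stem in the data (liwzan → raliwzanir) adds ra- … -ir around the stem, so the same rule applies.
The other patterns: stems ending in -h insert -ib- after the first vowel; stems ending in -r or -w double the final consonant and add -et.
So rufran → rarufranir.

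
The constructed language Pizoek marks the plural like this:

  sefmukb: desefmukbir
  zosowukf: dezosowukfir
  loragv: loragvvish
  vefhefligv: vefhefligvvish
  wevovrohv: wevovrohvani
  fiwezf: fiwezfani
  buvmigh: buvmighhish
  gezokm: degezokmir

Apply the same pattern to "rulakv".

"rulakv" has second-to-last letter 'k'. The stems whose second-to-last letter is 'k' (sefmukb → desefmukbir, zosowukf → dezosowukfir, gezokm → degezokmir) add de- … -ir around the stem.
So rulakv → derulakvir.

derulakvir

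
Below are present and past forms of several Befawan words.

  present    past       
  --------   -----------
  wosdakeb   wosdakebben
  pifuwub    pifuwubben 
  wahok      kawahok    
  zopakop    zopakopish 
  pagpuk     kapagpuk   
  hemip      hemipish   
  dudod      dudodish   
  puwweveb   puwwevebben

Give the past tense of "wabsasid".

pifuwub and pagpuk both have last vowel 'u' yet inflect differently (pifuwubben, kapagpuk), so the last vowel is not what conditions the rule; the final letter is.
"wabsasid" ends in -d. The one such stem in the data (dudod → dudodish) adds -ish, so the same rule applies.
So wabsasid → wabsasidish.

wabsasidish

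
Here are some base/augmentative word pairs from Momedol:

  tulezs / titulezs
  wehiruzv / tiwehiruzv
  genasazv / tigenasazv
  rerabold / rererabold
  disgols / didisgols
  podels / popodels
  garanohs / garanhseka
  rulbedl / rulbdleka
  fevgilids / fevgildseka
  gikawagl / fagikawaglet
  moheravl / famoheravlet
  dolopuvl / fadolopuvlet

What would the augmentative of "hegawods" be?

"hegawods" has second-to-last letter 'd'. The stems whose second-to-last letter is 'd' (rulbedl → rulbdleka, fevgilids → fevgildseka) delete the last vowel and add -eka.
The other patterns: stems whose second-to-last letter is 'z' add the prefix ti-; stems whose second-to-last letter is 'l' repeat the first consonant+vowel as a prefix; stems whose second-to-last letter is 'g' or 'v' add fa- … -et around the stem.
So hegawods → hegawdseka.

hegawdseka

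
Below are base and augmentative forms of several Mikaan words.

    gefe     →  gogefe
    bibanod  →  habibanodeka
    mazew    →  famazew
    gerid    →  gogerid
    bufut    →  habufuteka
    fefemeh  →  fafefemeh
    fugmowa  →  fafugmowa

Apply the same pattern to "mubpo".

famubpo

"mubpo" begins with m-. The one such stem in the data (mazew → famazew) adds the prefix fa-, so the same rule applies.
So mubpo → famubpo.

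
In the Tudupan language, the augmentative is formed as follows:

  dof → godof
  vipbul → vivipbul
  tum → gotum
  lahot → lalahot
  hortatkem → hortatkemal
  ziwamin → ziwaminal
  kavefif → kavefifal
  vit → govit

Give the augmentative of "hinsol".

"hinsol" has 2 vowels. The stems with 2 vowels (vipbul → vivipbul, lahot → lalahot) repeat the first consonant+vowel as a prefix.
So hinsol → hihinsol.

hihinsol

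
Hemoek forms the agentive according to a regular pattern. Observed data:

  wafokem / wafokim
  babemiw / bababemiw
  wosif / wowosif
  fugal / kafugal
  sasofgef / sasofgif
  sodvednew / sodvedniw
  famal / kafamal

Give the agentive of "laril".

lalaril

wosif and sasofgef both end in -f yet inflect differently (wowosif, sasofgif), so the final letter is not what conditions the rule; the last vowel is.
"laril" has last vowel 'i'. The stems whose last vowel is 'i' (babemiw → bababemiw, wosif → wowosif) repeat the first consonant+vowel as a prefix.
The other patterns: stems whose last vowel is 'a' add the prefix ka-; stems whose last vowel is 'e' change the last vowel to 'i'.
So laril → lalaril.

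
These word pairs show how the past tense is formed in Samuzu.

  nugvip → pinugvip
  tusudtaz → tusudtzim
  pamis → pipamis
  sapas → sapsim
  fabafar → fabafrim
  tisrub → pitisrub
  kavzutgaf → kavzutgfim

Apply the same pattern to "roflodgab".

roflodgbim

sapas and pamis both end in -s yet inflect differently (sapsim, pipamis), so the final letter is not what conditions the rule; the last vowel is.
"roflodgab" has last vowel 'a'. The stems whose last vowel is 'a' (tusudtaz → tusudtzim, fabafar → fabafrim, sapas → sapsim) delete the last vowel and add -im.
So roflodgab → roflodgbim.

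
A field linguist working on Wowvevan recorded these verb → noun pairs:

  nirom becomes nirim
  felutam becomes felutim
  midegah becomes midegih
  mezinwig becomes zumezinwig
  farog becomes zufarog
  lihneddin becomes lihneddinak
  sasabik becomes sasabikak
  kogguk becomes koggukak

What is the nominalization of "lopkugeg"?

nirom and farog both have last vowel 'o' yet inflect differently (nirim, zufarog), so the last vowel is not what conditions the rule; the final letter is.
"lopkugeg" ends in -g. The stems ending in -g (mezinwig → zumezinwig, farog → zufarog) add the prefix zu-.
The other patterns: stems ending in -h or -m change the last vowel to 'i'; stems ending in -k or -n add -ak.
So lopkugeg → zulopkugeg.

zulopkugeg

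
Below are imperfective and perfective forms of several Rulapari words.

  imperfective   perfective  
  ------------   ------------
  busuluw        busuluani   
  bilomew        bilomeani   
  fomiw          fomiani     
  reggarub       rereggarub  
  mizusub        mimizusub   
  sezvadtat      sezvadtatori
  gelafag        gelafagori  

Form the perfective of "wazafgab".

busuluw and reggarub both have last vowel 'u' yet inflect differently (busuluani, rereggarub), so the last vowel is not what conditions the rule; the final letter is.
"wazafgab" ends in -b. The stems ending in -b (reggarub → rereggarub, mizusub → mimizusub) repeat the first consonant+vowel as a prefix.
The other patterns: stems ending in -w drop the final letter and add -ani; stems ending in -g or -t add -ori.
So wazafgab → wawazafgab.

wawazafgab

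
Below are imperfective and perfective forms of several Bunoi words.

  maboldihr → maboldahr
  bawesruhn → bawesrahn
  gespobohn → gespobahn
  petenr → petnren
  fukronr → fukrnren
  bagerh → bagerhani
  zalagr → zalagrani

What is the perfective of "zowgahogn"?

zowgahognani

maboldihr and petenr both end in -r yet inflect differently (maboldahr, petnren), so the final letter is not what conditions the rule; the second-to-last letter is.
"zowgahogn" has second-to-last letter 'g'. The one such stem in the data (zalagr → zalagrani) adds -ani, so the same rule applies.
The other patterns: stems whose second-to-last letter is 'h' change the last vowel to 'a'; stems whose second-to-last letter is 'n' delete the last vowel and add -en.
So zowgahogn → zowgahognani.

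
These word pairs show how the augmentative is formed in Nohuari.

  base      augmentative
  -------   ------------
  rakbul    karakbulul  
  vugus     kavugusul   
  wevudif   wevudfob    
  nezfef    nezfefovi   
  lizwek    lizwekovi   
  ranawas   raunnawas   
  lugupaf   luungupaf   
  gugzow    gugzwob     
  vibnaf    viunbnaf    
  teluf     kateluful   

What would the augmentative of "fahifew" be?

"fahifew" has last vowel 'e'. The stems whose last vowel is 'e' (nezfef → nezfefovi, lizwek → lizwekovi) add -ovi.
The other patterns: stems whose last vowel is 'u' add ka- … -ul around the stem; stems whose last vowel is 'a' insert -un- after the first vowel; stems whose last vowel is 'i' or 'o' delete the last vowel and add -ob.
So fahifew → fahifewovi.

fahifewovi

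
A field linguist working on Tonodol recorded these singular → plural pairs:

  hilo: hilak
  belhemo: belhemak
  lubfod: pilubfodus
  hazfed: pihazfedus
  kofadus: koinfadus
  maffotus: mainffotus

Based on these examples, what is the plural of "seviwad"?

piseviwadus

hilo and lubfod both have last vowel 'o' yet inflect differently (hilak, pilubfodus), so the last vowel is not what conditions the rule; the final letter is.
"seviwad" ends in -d. The stems ending in -d (lubfod → pilubfodus, hazfed → pihazfedus) add pi- … -us around the stem.
The other patterns: stems ending in -o drop the final letter and add -ak; stems ending in -s insert -in- after the first vowel.
So seviwad → piseviwadus.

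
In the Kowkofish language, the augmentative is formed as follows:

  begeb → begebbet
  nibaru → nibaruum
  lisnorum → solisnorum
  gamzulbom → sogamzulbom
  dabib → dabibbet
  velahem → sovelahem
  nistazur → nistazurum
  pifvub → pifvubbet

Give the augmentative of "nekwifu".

nekwifuum

begeb and velahem both have last vowel 'e' yet inflect differently (begebbet, sovelahem), so the last vowel is not what conditions the rule; the final letter is.
"nekwifu" ends in -u. The one such stem in the data (nibaru → nibaruum) adds -um, so the same rule applies.
The other patterns: stems ending in -b double the final consonant and add -et; stems ending in -m add the prefix so-.
So nekwifu → nekwifuum.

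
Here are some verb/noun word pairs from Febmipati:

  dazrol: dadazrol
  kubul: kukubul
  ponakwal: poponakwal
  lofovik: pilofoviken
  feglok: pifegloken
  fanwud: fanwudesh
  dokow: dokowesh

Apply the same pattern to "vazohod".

dazrol and feglok both have last vowel 'o' yet inflect differently (dadazrol, pifegloken), so the last vowel is not what conditions the rule; the final letter is.
"vazohod" ends in -d. The one such stem in the data (fanwud → fanwudesh) adds -esh, so the same rule applies.
So vazohod → vazohodesh.

vazohodesh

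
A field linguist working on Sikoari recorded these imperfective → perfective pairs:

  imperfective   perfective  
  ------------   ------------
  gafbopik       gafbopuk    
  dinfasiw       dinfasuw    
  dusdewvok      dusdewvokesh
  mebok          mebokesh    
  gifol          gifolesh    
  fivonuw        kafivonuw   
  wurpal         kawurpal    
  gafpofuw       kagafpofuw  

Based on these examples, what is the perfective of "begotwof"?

"begotwof" has last vowel 'o'. The stems whose last vowel is 'o' (dusdewvok → dusdewvokesh, mebok → mebokesh, gifol → gifolesh) add -esh.
The other patterns: stems whose last vowel is 'i' change the last vowel to 'u'; stems whose last vowel is 'a' or 'u' add the prefix ka-.
So begotwof → begotwofesh.

begotwofesh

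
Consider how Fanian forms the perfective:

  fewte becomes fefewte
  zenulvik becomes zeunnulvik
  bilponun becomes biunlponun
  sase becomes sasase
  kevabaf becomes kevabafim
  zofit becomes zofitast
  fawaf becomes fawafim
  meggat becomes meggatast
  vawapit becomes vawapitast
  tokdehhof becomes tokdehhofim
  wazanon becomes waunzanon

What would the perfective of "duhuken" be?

kevabaf and meggat both have last vowel 'a' yet inflect differently (kevabafim, meggatast), so the last vowel is not what conditions the rule; the final letter is.
"duhuken" ends in -n. The stems ending in -n (wazanon → waunzanon, bilponun → biunlponun) insert -un- after the first vowel.
So duhuken → duunhuken.

duunhuken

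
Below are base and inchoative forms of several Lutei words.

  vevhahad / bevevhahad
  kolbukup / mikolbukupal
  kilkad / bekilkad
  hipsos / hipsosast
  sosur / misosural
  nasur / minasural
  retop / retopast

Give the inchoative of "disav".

bedisav

retop and kolbukup both end in -p yet inflect differently (retopast, mikolbukupal), so the final letter is not what conditions the rule; the last vowel is.
"disav" has last vowel 'a'. The stems whose last vowel is 'a' (vevhahad → bevevhahad, kilkad → bekilkad) add the prefix be-.
The other patterns: stems whose last vowel is 'o' add -ast; stems whose last vowel is 'u' add mi- … -al around the stem.
So disav → bedisav.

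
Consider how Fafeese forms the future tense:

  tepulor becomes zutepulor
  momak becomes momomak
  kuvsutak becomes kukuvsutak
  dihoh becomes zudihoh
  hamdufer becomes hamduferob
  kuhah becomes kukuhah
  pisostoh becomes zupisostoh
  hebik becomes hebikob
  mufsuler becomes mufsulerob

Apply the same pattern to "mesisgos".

"mesisgos" has last vowel 'o'. The stems whose last vowel is 'o' (dihoh → zudihoh, tepulor → zutepulor, pisostoh → zupisostoh) add the prefix zu-.
So mesisgos → zumesisgos.

zumesisgos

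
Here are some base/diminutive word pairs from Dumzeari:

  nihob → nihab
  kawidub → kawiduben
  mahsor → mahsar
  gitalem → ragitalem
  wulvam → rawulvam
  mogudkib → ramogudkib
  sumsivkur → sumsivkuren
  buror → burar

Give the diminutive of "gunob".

"gunob" has last vowel 'o'. The stems whose last vowel is 'o' (mahsor → mahsar, nihob → nihab, buror → burar) change the last vowel to 'a'.
So gunob → gunab.

gunab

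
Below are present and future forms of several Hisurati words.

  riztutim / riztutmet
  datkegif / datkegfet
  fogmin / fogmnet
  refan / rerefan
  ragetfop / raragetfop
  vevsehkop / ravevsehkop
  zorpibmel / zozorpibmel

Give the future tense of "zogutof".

fogmin and refan both end in -n yet inflect differently (fogmnet, rerefan), so the final letter is not what conditions the rule; the last vowel is.
"zogutof" has last vowel 'o'. The stems whose last vowel is 'o' (vevsehkop → ravevsehkop, ragetfop → raragetfop) add the prefix ra-.
The other patterns: stems whose last vowel is 'i' delete the last vowel and add -et; stems whose last vowel is 'a' or 'e' repeat the first consonant+vowel as a prefix.
So zogutof → razogutof.

razogutof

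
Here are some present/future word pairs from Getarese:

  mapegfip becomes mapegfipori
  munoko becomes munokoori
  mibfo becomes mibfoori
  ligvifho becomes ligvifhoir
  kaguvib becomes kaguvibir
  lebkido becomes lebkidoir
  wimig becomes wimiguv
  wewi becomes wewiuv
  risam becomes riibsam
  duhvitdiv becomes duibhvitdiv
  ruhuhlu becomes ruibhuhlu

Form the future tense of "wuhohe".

munoko and ligvifho both end in -o yet inflect differently (munokoori, ligvifhoir), so the final letter is not what conditions the rule; the first letter is.
"wuhohe" begins with w-. The stems beginning with w- (wimig → wimiguv, wewi → wewiuv) add -uv.
The other patterns: stems beginning with m- add -ori; stems beginning with k- or l- add -ir; stems beginning with d- or r- insert -ib- after the first vowel.
So wuhohe → wuhoheuv.

wuhoheuv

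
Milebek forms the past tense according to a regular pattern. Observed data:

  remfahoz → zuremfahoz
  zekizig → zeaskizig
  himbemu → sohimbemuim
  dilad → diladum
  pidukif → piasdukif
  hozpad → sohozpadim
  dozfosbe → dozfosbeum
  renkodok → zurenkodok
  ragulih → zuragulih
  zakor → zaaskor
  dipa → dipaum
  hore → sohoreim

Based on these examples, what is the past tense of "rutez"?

zurutez

"rutez" begins with r-. The stems beginning with r- (renkodok → zurenkodok, remfahoz → zuremfahoz, ragulih → zuragulih) add the prefix zu-.
The other patterns: stems beginning with d- add -um; stems beginning with h- add so- … -im around the stem; stems beginning with p- or z- insert -as- after the first vowel.
So rutez → zurutez.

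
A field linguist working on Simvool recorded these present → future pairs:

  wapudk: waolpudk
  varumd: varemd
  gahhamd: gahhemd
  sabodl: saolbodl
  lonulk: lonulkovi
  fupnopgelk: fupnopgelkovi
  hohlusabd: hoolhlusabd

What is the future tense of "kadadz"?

kaoldadz

varumd and hohlusabd both end in -d yet inflect differently (varemd, hoolhlusabd), so the final letter is not what conditions the rule; the second-to-last letter is.
"kadadz" has second-to-last letter 'd'. The stems whose second-to-last letter is 'd' (wapudk → waolpudk, sabodl → saolbodl) insert -ol- after the first vowel.
The other patterns: stems whose second-to-last letter is 'l' add -ovi; stems whose second-to-last letter is 'm' change the last vowel to 'e'.
So kadadz → kaoldadz.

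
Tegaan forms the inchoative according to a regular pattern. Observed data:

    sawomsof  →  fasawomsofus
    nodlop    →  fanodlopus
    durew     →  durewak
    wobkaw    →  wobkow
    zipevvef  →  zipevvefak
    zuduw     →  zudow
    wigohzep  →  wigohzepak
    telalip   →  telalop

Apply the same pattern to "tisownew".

tisownewak

"tisownew" has last vowel 'e'. The stems whose last vowel is 'e' (zipevvef → zipevvefak, durew → durewak, wigohzep → wigohzepak) add -ak.
The other patterns: stems whose last vowel is 'o' add fa- … -us around the stem; stems whose last vowel is 'a', 'i' or 'u' change the last vowel to 'o'.
So tisownew → tisownewak.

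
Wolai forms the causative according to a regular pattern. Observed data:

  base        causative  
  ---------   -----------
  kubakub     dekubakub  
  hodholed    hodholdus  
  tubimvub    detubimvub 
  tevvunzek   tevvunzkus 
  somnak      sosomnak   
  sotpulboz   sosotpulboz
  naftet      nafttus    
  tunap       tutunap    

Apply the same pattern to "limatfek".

"limatfek" has last vowel 'e'. The stems whose last vowel is 'e' (tevvunzek → tevvunzkus, naftet → nafttus, hodholed → hodholdus) delete the last vowel and add -us.
The other patterns: stems whose last vowel is 'u' add the prefix de-; stems whose last vowel is 'a' or 'o' repeat the first consonant+vowel as a prefix.
So limatfek → limatfkus.

limatfkus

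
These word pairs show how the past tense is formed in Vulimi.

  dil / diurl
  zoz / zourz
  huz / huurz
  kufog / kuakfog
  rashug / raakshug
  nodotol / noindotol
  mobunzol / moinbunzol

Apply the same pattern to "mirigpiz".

"mirigpiz" has 3 vowels. The stems with 3 vowels (nodotol → noindotol, mobunzol → moinbunzol) insert -in- after the first vowel.
The other patterns: stems with 1 vowel insert -ur- after the first vowel; stems with 2 vowels insert -ak- after the first vowel.
So mirigpiz → miinrigpiz.

miinrigpiz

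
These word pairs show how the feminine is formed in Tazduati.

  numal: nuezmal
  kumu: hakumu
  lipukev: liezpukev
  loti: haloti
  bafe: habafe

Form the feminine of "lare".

halare

"lare" ends in a vowel. The stems ending in a vowel (loti → haloti, kumu → hakumu, bafe → habafe) add the prefix ha-.
The other pattern: stems ending in a consonant insert -ez- after the first vowel.
So lare → halare.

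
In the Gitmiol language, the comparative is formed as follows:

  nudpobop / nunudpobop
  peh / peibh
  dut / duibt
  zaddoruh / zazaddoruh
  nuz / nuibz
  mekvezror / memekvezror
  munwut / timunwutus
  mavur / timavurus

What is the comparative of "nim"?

niibm

dut and munwut both end in -t yet inflect differently (duibt, timunwutus), so the final letter is not what conditions the rule; the number of vowels is.
"nim" has 1 vowel. The stems with 1 vowel (dut → duibt, nuz → nuibz, peh → peibh) insert -ib- after the first vowel.
So nim → niibm.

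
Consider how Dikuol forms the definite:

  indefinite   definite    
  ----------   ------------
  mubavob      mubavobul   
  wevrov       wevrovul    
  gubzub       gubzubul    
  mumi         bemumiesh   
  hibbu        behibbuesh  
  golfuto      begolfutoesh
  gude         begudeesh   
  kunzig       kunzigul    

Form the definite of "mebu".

bemebuesh

"mebu" ends in a vowel. The stems ending in a vowel (golfuto → begolfutoesh, hibbu → behibbuesh, mumi → bemumiesh) add be- … -esh around the stem.
So mebu → bemebuesh.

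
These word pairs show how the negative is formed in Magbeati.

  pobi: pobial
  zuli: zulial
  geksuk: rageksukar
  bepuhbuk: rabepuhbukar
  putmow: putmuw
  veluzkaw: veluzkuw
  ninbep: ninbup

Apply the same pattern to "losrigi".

losrigial

"losrigi" ends in -i. The stems ending in -i (pobi → pobial, zuli → zulial) add -al.
So losrigi → losrigial.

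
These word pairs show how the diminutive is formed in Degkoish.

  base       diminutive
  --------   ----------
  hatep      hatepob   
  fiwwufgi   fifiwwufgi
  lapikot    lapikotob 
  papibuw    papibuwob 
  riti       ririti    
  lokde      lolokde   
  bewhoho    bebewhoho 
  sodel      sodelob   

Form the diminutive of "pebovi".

pepebovi

lokde and hatep both have last vowel 'e' yet inflect differently (lolokde, hatepob), so the last vowel is not what conditions the rule; whether the stem ends in a vowel or a consonant is.
"pebovi" ends in a vowel. The stems ending in a vowel (bewhoho → bebewhoho, riti → ririti, fiwwufgi → fifiwwufgi) repeat the first consonant+vowel as a prefix.
So pebovi → pepebovi.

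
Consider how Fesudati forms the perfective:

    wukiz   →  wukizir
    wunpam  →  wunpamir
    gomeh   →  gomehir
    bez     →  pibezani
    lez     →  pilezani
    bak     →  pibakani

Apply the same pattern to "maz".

"maz" has 1 vowel. The stems with 1 vowel (bez → pibezani, lez → pilezani, bak → pibakani) add pi- … -ani around the stem.
The other pattern: stems with 2 vowels add -ir.
So maz → pimazani.

pimazani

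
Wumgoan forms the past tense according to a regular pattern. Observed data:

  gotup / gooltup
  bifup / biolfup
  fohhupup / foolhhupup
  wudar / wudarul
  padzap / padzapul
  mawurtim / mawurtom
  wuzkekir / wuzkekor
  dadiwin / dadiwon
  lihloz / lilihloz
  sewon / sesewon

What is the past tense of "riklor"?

ririklor

gotup and padzap both end in -p yet inflect differently (gooltup, padzapul), so the final letter is not what conditions the rule; the last vowel is.
"riklor" has last vowel 'o'. The stems whose last vowel is 'o' (lihloz → lilihloz, sewon → sesewon) repeat the first consonant+vowel as a prefix.
The other patterns: stems whose last vowel is 'u' insert -ol- after the first vowel; stems whose last vowel is 'a' add -ul; stems whose last vowel is 'i' change the last vowel to 'o'.
So riklor → ririklor.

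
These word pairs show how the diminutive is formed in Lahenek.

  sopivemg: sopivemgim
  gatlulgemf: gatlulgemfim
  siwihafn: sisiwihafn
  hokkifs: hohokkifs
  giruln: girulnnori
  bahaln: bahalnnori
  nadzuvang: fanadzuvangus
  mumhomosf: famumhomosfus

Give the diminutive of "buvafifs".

"buvafifs" has second-to-last letter 'f'. The stems whose second-to-last letter is 'f' (siwihafn → sisiwihafn, hokkifs → hohokkifs) repeat the first consonant+vowel as a prefix.
The other patterns: stems whose second-to-last letter is 'm' add -im; stems whose second-to-last letter is 'l' double the final consonant and add -ori; stems whose second-to-last letter is 'n' or 's' add fa- … -us around the stem.
So buvafifs → bubuvafifs.

bubuvafifs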